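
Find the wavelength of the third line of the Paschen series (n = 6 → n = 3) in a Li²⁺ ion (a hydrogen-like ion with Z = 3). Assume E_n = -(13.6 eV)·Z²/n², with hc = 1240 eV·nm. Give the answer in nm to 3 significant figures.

122 nm

The Paschen series terminates on n_f = 3; the third line has n_i = 3+3 = 6.
ΔE = 122.4 × (1/3² − 1/6²) = 10.20 eV.
λ = 1240 / 10.20 = 122 nm.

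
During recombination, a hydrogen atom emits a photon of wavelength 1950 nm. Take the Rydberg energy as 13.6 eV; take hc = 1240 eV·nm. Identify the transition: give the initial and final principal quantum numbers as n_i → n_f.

n_i = 8, n_f = 4

The photon energy is ΔE = hc/λ = 1240 / 1950 = 0.6359 eV.
With Z = 1, ΔE = 13.60 × (1/n_f² − 1/n_i²), so 1/n_f² − 1/n_i² = 0.04676.
Trying n_f = 4 gives 1/n_i² = 0.01574, i.e. n_i ≈ 8; this pair matches.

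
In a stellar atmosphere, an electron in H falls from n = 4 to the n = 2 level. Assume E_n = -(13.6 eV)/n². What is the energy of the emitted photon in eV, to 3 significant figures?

2.55 eV

E_4 = −13.60/16 = −0.8500 eV and E_2 = −13.60/4 = −3.400 eV.
The photon energy is |E_4 − E_2| = 2.55 eV.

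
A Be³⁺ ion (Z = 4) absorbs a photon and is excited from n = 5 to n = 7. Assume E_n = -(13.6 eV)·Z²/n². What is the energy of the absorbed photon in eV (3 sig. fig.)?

The Bohr energies scale as Z², so for Z = 4: E_n = −217.6/n² eV.
E_7 = −217.6/49 = −4.441 eV and E_5 = −217.6/25 = −8.704 eV.
The photon energy is |E_7 − E_5| = 4.26 eV.

4.26 eV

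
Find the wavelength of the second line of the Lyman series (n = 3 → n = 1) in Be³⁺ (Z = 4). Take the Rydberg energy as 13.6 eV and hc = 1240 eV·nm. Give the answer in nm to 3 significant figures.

6.41 nm

The Lyman series terminates on n_f = 1; the second line has n_i = 1+2 = 3.
ΔE = 217.6 × (1/1² − 1/3²) = 193.4 eV.
λ = 1240 / 193.4 = 6.41 nm.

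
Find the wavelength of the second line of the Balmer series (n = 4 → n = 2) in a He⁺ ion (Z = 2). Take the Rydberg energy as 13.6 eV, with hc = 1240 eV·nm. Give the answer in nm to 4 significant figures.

121.6 nm

The Balmer series terminates on n_f = 2; the second line has n_i = 2+2 = 4.
ΔE = 54.40 × (1/2² − 1/4²) = 10.20 eV.
λ = 1240 / 10.20 = 121.6 nm.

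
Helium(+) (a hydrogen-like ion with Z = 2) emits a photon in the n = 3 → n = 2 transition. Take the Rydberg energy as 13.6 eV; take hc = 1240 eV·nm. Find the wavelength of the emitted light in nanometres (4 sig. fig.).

For Z = 2 the level energies scale as Z², so the effective Rydberg energy is 13.6 × 4 = 54.40 eV.
ΔE = 54.40 × (1/2² − 1/3²) = 54.40 × 0.1389 = 7.556 eV.
λ = hc/ΔE = 1240 / 7.556 = 164.1 nm.

164.1 nm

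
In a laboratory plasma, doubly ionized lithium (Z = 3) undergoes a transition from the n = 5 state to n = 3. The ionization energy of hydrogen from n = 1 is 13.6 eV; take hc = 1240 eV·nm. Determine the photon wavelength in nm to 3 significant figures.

For Z = 3 the level energies scale as Z², so the effective Rydberg energy is 13.6 × 9 = 122.4 eV.
ΔE = 122.4 × (1/3² − 1/5²) = 122.4 × 0.07111 = 8.704 eV.
λ = hc/ΔE = 1240 / 8.704 = 142 nm.

142 nm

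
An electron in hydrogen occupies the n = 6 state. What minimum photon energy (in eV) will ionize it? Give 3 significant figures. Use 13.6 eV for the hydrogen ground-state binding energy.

E_6 = −13.60/36 = −0.378 eV, so ionization (to E = 0) requires 0.378 eV.

0.378 eV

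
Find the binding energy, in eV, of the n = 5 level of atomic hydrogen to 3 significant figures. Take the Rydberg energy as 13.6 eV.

E_5 = −13.60/25 = −0.544 eV, so ionization (to E = 0) requires 0.544 eV.

0.544 eV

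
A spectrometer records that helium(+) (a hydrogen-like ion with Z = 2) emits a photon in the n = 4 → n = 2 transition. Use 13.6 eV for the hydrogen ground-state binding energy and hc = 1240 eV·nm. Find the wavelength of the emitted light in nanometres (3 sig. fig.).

122 nm

For Z = 2 the level energies scale as Z², so the effective Rydberg energy is 13.6 × 4 = 54.40 eV.
ΔE = 54.40 × (1/2² − 1/4²) = 54.40 × 0.1875 = 10.20 eV.
λ = hc/ΔE = 1240 / 10.20 = 122 nm.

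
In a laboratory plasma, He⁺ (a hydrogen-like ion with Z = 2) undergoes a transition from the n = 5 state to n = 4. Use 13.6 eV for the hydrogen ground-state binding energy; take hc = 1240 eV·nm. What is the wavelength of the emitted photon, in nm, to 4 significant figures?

For Z = 2 the level energies scale as Z², so the effective Rydberg energy is 13.6 × 4 = 54.40 eV.
ΔE = 54.40 × (1/4² − 1/5²) = 54.40 × 0.02250 = 1.224 eV.
λ = hc/ΔE = 1240 / 1.224 = 1013 nm.

1013 nm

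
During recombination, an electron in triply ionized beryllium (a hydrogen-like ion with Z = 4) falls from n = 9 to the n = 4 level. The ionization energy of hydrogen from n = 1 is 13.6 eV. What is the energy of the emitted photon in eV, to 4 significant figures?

10.91 eV

The Bohr energies scale as Z², so for Z = 4: E_n = −217.6/n² eV.
E_9 = −217.6/81 = −2.686 eV and E_4 = −217.6/16 = −13.60 eV.
The photon energy is |E_9 − E_4| = 10.91 eV.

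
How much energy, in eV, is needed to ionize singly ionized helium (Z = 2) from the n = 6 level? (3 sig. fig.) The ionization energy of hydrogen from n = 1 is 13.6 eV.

1.51 eV

E_n = −13.6 Z²/n² = −54.40/n² eV for Z = 2.
E_6 = −54.40/36 = −1.51 eV, so ionization (to E = 0) requires 1.51 eV.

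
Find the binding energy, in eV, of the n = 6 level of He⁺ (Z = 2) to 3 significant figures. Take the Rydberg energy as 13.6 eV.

E_n = −13.6 Z²/n² = −54.40/n² eV for Z = 2.
E_6 = −54.40/36 = −1.51 eV, so ionization (to E = 0) requires 1.51 eV.

1.51 eV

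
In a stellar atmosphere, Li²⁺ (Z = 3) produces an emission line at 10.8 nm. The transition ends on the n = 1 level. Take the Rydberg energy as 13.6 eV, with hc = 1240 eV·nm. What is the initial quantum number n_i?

The photon energy is ΔE = hc/λ = 1240 / 10.8 = 114.8 eV.
With Z = 3, ΔE = 122.4 × (1/n_f² − 1/n_i²), so 1/n_f² − 1/n_i² = 0.9380.
With n_f = 1: 1/n_i² = 1/1 − 0.9380 = 0.06197, so n_i ≈ 4.02.

n_i = 4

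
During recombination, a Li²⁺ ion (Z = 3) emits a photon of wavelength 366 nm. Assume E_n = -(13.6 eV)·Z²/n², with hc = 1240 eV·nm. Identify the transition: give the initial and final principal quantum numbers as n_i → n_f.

n_i = 9, n_f = 5

The photon energy is ΔE = hc/λ = 1240 / 366 = 3.388 eV.
With Z = 3, ΔE = 122.4 × (1/n_f² − 1/n_i²), so 1/n_f² − 1/n_i² = 0.02768.
Trying n_f = 5 gives 1/n_i² = 0.01232, i.e. n_i ≈ 9; this pair matches.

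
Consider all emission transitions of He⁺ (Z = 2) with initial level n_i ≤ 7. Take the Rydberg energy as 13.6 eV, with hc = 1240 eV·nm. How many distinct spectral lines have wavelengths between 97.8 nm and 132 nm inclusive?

4

Enumerate all n_i → n_f pairs with 1 ≤ n_f < n_i ≤ 7 and compute λ = 1240 / [13.6·4·(1/n_f² − 1/n_i²)].
Lines falling in [97.8, 132] nm: 7→2 (99.28 nm), 6→2 (102.6 nm), 5→2 (108.5 nm), 4→2 (121.6 nm).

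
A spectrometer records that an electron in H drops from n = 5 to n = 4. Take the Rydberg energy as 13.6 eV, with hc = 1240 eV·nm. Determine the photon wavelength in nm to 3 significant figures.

4050 nm

ΔE = 13.60 × (1/4² − 1/5²) = 13.60 × 0.02250 = 0.3060 eV.
λ = hc/ΔE = 1240 / 0.3060 = 4050 nm.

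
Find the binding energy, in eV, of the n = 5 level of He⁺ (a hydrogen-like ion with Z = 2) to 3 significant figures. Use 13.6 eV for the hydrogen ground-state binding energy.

E_n = −13.6 Z²/n² = −54.40/n² eV for Z = 2.
E_5 = −54.40/25 = −2.18 eV, so ionization (to E = 0) requires 2.18 eV.

2.18 eV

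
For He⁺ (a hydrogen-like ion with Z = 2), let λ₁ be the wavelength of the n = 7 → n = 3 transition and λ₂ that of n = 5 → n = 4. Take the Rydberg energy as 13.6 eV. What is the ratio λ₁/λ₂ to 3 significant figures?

0.248

λ ∝ 1/ΔE ∝ 1/(1/n_f² − 1/n_i²), and the Z² and hc factors cancel in the ratio.
λ₁/λ₂ = (1/4² − 1/5²)/(1/3² − 1/7²) = 0.02250/0.09070 = 0.248.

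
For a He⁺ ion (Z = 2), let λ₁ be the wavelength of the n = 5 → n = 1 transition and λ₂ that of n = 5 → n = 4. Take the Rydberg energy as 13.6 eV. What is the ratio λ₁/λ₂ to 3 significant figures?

0.0234

λ ∝ 1/ΔE ∝ 1/(1/n_f² − 1/n_i²), and the Z² and hc factors cancel in the ratio.
λ₁/λ₂ = (1/4² − 1/5²)/(1/1² − 1/5²) = 0.02250/0.9600 = 0.0234.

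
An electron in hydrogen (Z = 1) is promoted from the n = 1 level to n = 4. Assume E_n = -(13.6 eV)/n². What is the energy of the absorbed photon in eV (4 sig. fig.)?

12.75 eV

E_4 = −13.60/16 = −0.8500 eV and E_1 = −13.60/1 = −13.60 eV.
The photon energy is |E_4 − E_1| = 12.75 eV.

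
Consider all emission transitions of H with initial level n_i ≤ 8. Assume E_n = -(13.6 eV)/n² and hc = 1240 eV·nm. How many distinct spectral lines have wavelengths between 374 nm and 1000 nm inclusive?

7

Enumerate all n_i → n_f pairs with 1 ≤ n_f < n_i ≤ 8 and compute λ = 1240 / [13.6·1·(1/n_f² − 1/n_i²)].
Lines falling in [374, 1000] nm: 8→2 (389.0 nm), 7→2 (397.1 nm), 6→2 (410.3 nm), 5→2 (434.2 nm), 4→2 (486.3 nm), 3→2 (656.5 nm), 8→3 (954.9 nm).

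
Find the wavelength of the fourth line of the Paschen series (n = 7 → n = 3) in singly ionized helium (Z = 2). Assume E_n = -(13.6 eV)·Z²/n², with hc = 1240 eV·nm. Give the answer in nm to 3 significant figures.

The Paschen series terminates on n_f = 3; the fourth line has n_i = 3+4 = 7.
ΔE = 54.40 × (1/3² − 1/7²) = 4.934 eV.
λ = 1240 / 4.934 = 251 nm.

251 nm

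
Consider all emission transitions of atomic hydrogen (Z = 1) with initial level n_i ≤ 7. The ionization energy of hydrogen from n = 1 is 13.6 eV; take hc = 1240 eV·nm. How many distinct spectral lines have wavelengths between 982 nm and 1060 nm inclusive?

1

Enumerate all n_i → n_f pairs with 1 ≤ n_f < n_i ≤ 7 and compute λ = 1240 / [13.6·1·(1/n_f² − 1/n_i²)].
Lines falling in [982, 1060] nm: 7→3 (1005 nm).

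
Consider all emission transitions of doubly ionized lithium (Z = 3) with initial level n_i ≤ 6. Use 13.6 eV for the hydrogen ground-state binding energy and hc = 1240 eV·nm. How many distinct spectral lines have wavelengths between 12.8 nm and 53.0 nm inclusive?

3

Enumerate all n_i → n_f pairs with 1 ≤ n_f < n_i ≤ 6 and compute λ = 1240 / [13.6·9·(1/n_f² − 1/n_i²)].
Lines falling in [12.8, 53.0] nm: 2→1 (13.51 nm), 6→2 (45.59 nm), 5→2 (48.24 nm).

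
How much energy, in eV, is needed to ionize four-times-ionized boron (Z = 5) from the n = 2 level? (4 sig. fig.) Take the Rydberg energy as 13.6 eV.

E_n = −13.6 Z²/n² = −340.0/n² eV for Z = 5.
E_2 = −340.0/4 = −85.00 eV, so ionization (to E = 0) requires 85.00 eV.

85.00 eV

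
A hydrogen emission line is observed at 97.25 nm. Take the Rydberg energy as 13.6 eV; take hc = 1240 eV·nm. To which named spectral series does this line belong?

Lyman

ΔE = 1240/97.25 = 12.75 eV.
This matches 13.6 × (1/1² − 1/4²), so n_f = 1: the Lyman series.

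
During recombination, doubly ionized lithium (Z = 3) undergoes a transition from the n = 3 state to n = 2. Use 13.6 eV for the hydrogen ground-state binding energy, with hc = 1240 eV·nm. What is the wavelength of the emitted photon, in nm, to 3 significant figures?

72.9 nm

For Z = 3 the level energies scale as Z², so the effective Rydberg energy is 13.6 × 9 = 122.4 eV.
ΔE = 122.4 × (1/2² − 1/3²) = 122.4 × 0.1389 = 17.00 eV.
λ = hc/ΔE = 1240 / 17.00 = 72.9 nm.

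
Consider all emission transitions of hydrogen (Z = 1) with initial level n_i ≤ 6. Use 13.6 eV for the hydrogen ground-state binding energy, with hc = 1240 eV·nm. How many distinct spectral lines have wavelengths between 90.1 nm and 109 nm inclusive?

4

Enumerate all n_i → n_f pairs with 1 ≤ n_f < n_i ≤ 6 and compute λ = 1240 / [13.6·1·(1/n_f² − 1/n_i²)].
Lines falling in [90.1, 109] nm: 6→1 (93.78 nm), 5→1 (94.98 nm), 4→1 (97.25 nm), 3→1 (102.6 nm).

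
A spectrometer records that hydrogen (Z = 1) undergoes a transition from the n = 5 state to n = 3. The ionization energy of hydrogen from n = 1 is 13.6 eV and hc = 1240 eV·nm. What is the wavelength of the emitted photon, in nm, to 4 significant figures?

1282 nm

ΔE = 13.60 × (1/3² − 1/5²) = 13.60 × 0.07111 = 0.9671 eV.
λ = hc/ΔE = 1240 / 0.9671 = 1282 nm.
This line belongs to the Paschen series.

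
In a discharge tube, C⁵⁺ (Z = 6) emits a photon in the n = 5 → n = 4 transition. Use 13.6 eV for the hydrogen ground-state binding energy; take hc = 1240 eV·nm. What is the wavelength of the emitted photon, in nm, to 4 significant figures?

For Z = 6 the level energies scale as Z², so the effective Rydberg energy is 13.6 × 36 = 489.6 eV.
ΔE = 489.6 × (1/4² − 1/5²) = 489.6 × 0.02250 = 11.02 eV.
λ = hc/ΔE = 1240 / 11.02 = 112.6 nm.

112.6 nm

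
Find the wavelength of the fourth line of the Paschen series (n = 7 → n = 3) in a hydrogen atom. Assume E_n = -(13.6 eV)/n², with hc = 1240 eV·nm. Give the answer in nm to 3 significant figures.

1010 nm

The Paschen series terminates on n_f = 3; the fourth line has n_i = 3+4 = 7.
ΔE = 13.60 × (1/3² − 1/7²) = 1.234 eV.
λ = 1240 / 1.234 = 1010 nm.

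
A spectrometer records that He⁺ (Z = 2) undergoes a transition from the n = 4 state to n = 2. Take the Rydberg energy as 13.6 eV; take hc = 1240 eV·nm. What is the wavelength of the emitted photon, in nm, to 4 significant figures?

121.6 nm

For Z = 2 the level energies scale as Z², so the effective Rydberg energy is 13.6 × 4 = 54.40 eV.
ΔE = 54.40 × (1/2² − 1/4²) = 54.40 × 0.1875 = 10.20 eV.
λ = hc/ΔE = 1240 / 10.20 = 121.6 nm.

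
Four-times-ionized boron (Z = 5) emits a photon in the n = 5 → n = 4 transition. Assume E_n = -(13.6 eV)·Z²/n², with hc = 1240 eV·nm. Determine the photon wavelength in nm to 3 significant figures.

For Z = 5 the level energies scale as Z², so the effective Rydberg energy is 13.6 × 25 = 340.0 eV.
ΔE = 340.0 × (1/4² − 1/5²) = 340.0 × 0.02250 = 7.650 eV.
λ = hc/ΔE = 1240 / 7.650 = 162 nm.

162 nm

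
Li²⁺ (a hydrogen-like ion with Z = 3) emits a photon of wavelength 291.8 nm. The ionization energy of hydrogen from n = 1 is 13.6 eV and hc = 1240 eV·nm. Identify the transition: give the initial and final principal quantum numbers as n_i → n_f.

n_i = 6, n_f = 4

The photon energy is ΔE = hc/λ = 1240 / 291.8 = 4.249 eV.
With Z = 3, ΔE = 122.4 × (1/n_f² − 1/n_i²), so 1/n_f² − 1/n_i² = 0.03472.
Trying n_f = 4 gives 1/n_i² = 0.02778, i.e. n_i ≈ 6; this pair matches.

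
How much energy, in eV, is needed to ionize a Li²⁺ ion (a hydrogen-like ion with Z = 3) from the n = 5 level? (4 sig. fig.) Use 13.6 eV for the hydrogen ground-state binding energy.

4.896 eV

E_n = −13.6 Z²/n² = −122.4/n² eV for Z = 3.
E_5 = −122.4/25 = −4.896 eV, so ionization (to E = 0) requires 4.896 eV.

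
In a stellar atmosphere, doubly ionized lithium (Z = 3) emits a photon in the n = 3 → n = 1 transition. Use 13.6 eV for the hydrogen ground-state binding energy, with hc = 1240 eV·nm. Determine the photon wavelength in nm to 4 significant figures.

11.40 nm

For Z = 3 the level energies scale as Z², so the effective Rydberg energy is 13.6 × 9 = 122.4 eV.
ΔE = 122.4 × (1/1² − 1/3²) = 122.4 × 0.8889 = 108.8 eV.
λ = hc/ΔE = 1240 / 108.8 = 11.40 nm.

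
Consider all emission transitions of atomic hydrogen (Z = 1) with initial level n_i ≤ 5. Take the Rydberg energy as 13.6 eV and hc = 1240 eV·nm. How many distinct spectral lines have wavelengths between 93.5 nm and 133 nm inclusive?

Enumerate all n_i → n_f pairs with 1 ≤ n_f < n_i ≤ 5 and compute λ = 1240 / [13.6·1·(1/n_f² − 1/n_i²)].
Lines falling in [93.5, 133] nm: 5→1 (94.98 nm), 4→1 (97.25 nm), 3→1 (102.6 nm), 2→1 (121.6 nm).

4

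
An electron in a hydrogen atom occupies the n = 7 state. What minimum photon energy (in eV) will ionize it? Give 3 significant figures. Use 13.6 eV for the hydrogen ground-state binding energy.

0.278 eV

E_7 = −13.60/49 = −0.278 eV, so ionization (to E = 0) requires 0.278 eV.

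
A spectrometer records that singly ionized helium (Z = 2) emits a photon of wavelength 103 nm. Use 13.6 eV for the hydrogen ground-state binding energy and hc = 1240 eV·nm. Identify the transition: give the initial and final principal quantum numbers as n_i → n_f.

n_i = 6, n_f = 2

The photon energy is ΔE = hc/λ = 1240 / 103 = 12.04 eV.
With Z = 2, ΔE = 54.40 × (1/n_f² − 1/n_i²), so 1/n_f² − 1/n_i² = 0.2213.
Trying n_f = 2 gives 1/n_i² = 0.02870, i.e. n_i ≈ 6; this pair matches.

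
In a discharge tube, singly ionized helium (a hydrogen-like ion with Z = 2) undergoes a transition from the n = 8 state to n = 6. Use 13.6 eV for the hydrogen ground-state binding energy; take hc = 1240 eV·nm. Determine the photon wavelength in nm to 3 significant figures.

For Z = 2 the level energies scale as Z², so the effective Rydberg energy is 13.6 × 4 = 54.40 eV.
ΔE = 54.40 × (1/6² − 1/8²) = 54.40 × 0.01215 = 0.6611 eV.
λ = hc/ΔE = 1240 / 0.6611 = 1880 nm.

1880 nm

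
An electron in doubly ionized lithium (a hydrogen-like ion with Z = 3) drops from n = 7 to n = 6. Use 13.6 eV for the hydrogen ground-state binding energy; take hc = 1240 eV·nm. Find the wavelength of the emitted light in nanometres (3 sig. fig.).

For Z = 3 the level energies scale as Z², so the effective Rydberg energy is 13.6 × 9 = 122.4 eV.
ΔE = 122.4 × (1/6² − 1/7²) = 122.4 × 0.007370 = 0.9020 eV.
λ = hc/ΔE = 1240 / 0.9020 = 1370 nm.

1370 nm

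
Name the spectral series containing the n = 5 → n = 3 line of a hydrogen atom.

Paschen

The series is set by the lower level: n_f = 3 is the Paschen series.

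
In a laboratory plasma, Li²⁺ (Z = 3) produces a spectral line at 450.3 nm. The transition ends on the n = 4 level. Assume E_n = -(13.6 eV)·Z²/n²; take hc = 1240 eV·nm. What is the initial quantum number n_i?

n_i = 5

The photon energy is ΔE = hc/λ = 1240 / 450.3 = 2.754 eV.
With Z = 3, ΔE = 122.4 × (1/n_f² − 1/n_i²), so 1/n_f² − 1/n_i² = 0.02250.
With n_f = 4: 1/n_i² = 1/16 − 0.02250 = 0.04000, so n_i ≈ 5.00.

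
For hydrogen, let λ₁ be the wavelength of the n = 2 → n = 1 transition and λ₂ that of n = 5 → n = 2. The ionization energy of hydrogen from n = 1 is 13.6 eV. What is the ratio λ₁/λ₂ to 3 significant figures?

0.280

λ ∝ 1/ΔE ∝ 1/(1/n_f² − 1/n_i²), and the Z² and hc factors cancel in the ratio.
λ₁/λ₂ = (1/2² − 1/5²)/(1/1² − 1/2²) = 0.2100/0.7500 = 0.280.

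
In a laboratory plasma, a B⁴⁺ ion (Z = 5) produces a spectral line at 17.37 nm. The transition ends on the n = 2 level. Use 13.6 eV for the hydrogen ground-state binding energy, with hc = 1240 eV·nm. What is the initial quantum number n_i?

The photon energy is ΔE = hc/λ = 1240 / 17.37 = 71.39 eV.
With Z = 5, ΔE = 340.0 × (1/n_f² − 1/n_i²), so 1/n_f² − 1/n_i² = 0.2100.
With n_f = 2: 1/n_i² = 1/4 − 0.2100 = 0.04004, so n_i ≈ 5.00.

n_i = 5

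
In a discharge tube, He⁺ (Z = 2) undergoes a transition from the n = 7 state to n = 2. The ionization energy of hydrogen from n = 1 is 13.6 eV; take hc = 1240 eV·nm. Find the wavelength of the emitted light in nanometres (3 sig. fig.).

99.3 nm

For Z = 2 the level energies scale as Z², so the effective Rydberg energy is 13.6 × 4 = 54.40 eV.
ΔE = 54.40 × (1/2² − 1/7²) = 54.40 × 0.2296 = 12.49 eV.
λ = hc/ΔE = 1240 / 12.49 = 99.3 nm.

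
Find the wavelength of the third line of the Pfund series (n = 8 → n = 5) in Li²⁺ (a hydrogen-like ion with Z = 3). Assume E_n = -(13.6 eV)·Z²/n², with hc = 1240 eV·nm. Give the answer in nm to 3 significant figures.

416 nm

The Pfund series terminates on n_f = 5; the third line has n_i = 5+3 = 8.
ΔE = 122.4 × (1/5² − 1/8²) = 2.984 eV.
λ = 1240 / 2.984 = 416 nm.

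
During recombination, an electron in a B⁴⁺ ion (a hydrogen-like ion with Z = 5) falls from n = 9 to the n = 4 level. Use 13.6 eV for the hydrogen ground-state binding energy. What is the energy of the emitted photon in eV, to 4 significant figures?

17.05 eV

The Bohr energies scale as Z², so for Z = 5: E_n = −340.0/n² eV.
E_9 = −340.0/81 = −4.198 eV and E_4 = −340.0/16 = −21.25 eV.
The photon energy is |E_9 − E_4| = 17.05 eV.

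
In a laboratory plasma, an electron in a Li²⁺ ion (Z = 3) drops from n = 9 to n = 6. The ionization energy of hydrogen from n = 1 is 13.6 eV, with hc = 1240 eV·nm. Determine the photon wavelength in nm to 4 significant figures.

656.5 nm

For Z = 3 the level energies scale as Z², so the effective Rydberg energy is 13.6 × 9 = 122.4 eV.
ΔE = 122.4 × (1/6² − 1/9²) = 122.4 × 0.01543 = 1.889 eV.
λ = hc/ΔE = 1240 / 1.889 = 656.5 nm.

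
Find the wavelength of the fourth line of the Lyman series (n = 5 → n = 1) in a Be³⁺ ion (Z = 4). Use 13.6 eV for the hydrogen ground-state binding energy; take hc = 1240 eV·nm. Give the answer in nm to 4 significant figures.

5.936 nm

The Lyman series terminates on n_f = 1; the fourth line has n_i = 1+4 = 5.
ΔE = 217.6 × (1/1² − 1/5²) = 208.9 eV.
λ = 1240 / 208.9 = 5.936 nm.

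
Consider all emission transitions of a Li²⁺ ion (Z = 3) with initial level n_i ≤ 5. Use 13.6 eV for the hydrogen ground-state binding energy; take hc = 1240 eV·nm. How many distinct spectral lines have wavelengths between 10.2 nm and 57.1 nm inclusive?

6

Enumerate all n_i → n_f pairs with 1 ≤ n_f < n_i ≤ 5 and compute λ = 1240 / [13.6·9·(1/n_f² − 1/n_i²)].
Lines falling in [10.2, 57.1] nm: 5→1 (10.55 nm), 4→1 (10.81 nm), 3→1 (11.40 nm), 2→1 (13.51 nm), 5→2 (48.24 nm), 4→2 (54.03 nm).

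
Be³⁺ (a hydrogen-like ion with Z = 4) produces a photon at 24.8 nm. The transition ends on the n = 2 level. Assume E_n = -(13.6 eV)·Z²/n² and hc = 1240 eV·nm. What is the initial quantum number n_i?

n_i = 7

The photon energy is ΔE = hc/λ = 1240 / 24.8 = 50.00 eV.
With Z = 4, ΔE = 217.6 × (1/n_f² − 1/n_i²), so 1/n_f² − 1/n_i² = 0.2298.
With n_f = 2: 1/n_i² = 1/4 − 0.2298 = 0.02022, so n_i ≈ 7.03.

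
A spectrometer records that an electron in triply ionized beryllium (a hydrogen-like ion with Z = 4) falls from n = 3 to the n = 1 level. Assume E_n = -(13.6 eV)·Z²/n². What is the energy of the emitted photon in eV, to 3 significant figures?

The Bohr energies scale as Z², so for Z = 4: E_n = −217.6/n² eV.
E_3 = −217.6/9 = −24.18 eV and E_1 = −217.6/1 = −217.6 eV.
The photon energy is |E_3 − E_1| = 193 eV.

193 eV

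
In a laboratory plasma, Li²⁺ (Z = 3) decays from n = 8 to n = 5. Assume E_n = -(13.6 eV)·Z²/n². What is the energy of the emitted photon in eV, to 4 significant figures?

The Bohr energies scale as Z², so for Z = 3: E_n = −122.4/n² eV.
E_8 = −122.4/64 = −1.913 eV and E_5 = −122.4/25 = −4.896 eV.
The photon energy is |E_8 − E_5| = 2.984 eV.

2.984 eV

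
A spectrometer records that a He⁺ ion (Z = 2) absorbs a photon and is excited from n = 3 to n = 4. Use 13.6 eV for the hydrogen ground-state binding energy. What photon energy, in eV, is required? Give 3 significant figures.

2.64 eV

The Bohr energies scale as Z², so for Z = 2: E_n = −54.40/n² eV.
E_4 = −54.40/16 = −3.400 eV and E_3 = −54.40/9 = −6.044 eV.
The photon energy is |E_4 − E_3| = 2.64 eV.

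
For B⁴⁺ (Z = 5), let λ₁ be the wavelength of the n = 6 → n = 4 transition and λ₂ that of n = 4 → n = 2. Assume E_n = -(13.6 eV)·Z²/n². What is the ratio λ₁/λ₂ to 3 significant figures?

5.40

λ ∝ 1/ΔE ∝ 1/(1/n_f² − 1/n_i²), and the Z² and hc factors cancel in the ratio.
λ₁/λ₂ = (1/2² − 1/4²)/(1/4² − 1/6²) = 0.1875/0.03472 = 5.40.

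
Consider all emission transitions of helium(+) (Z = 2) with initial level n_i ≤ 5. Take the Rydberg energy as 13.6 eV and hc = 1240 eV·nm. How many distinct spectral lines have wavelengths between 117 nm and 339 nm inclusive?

3

Enumerate all n_i → n_f pairs with 1 ≤ n_f < n_i ≤ 5 and compute λ = 1240 / [13.6·4·(1/n_f² − 1/n_i²)].
Lines falling in [117, 339] nm: 4→2 (121.6 nm), 3→2 (164.1 nm), 5→3 (320.5 nm).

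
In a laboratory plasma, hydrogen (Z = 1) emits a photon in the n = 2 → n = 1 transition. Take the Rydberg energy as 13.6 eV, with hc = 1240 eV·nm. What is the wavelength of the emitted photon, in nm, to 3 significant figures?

ΔE = 13.60 × (1/1² − 1/2²) = 13.60 × 0.7500 = 10.20 eV.
λ = hc/ΔE = 1240 / 10.20 = 122 nm.
This line belongs to the Lyman series.

122 nm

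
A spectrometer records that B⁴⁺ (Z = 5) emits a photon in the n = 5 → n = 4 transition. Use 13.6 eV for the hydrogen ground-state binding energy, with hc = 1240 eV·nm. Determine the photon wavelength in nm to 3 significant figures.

162 nm

For Z = 5 the level energies scale as Z², so the effective Rydberg energy is 13.6 × 25 = 340.0 eV.
ΔE = 340.0 × (1/4² − 1/5²) = 340.0 × 0.02250 = 7.650 eV.
λ = hc/ΔE = 1240 / 7.650 = 162 nm.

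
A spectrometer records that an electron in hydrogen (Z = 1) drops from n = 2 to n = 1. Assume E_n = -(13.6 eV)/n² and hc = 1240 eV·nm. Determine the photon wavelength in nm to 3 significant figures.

ΔE = 13.60 × (1/1² − 1/2²) = 13.60 × 0.7500 = 10.20 eV.
λ = hc/ΔE = 1240 / 10.20 = 122 nm.
This line belongs to the Lyman series.

122 nm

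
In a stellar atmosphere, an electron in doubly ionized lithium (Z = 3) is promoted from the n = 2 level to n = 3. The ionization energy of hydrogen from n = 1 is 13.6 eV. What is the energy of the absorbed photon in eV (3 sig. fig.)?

17.0 eV

The Bohr energies scale as Z², so for Z = 3: E_n = −122.4/n² eV.
E_3 = −122.4/9 = −13.60 eV and E_2 = −122.4/4 = −30.60 eV.
The photon energy is |E_3 − E_2| = 17.0 eV.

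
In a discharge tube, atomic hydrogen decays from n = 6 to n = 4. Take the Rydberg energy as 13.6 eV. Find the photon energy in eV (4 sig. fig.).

E_6 = −13.60/36 = −0.3778 eV and E_4 = −13.60/16 = −0.8500 eV.
The photon energy is |E_6 − E_4| = 0.4722 eV.

0.4722 eV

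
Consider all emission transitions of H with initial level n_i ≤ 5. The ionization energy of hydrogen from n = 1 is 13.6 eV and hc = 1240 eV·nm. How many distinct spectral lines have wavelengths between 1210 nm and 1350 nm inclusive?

1

Enumerate all n_i → n_f pairs with 1 ≤ n_f < n_i ≤ 5 and compute λ = 1240 / [13.6·1·(1/n_f² − 1/n_i²)].
Lines falling in [1210, 1350] nm: 5→3 (1282 nm).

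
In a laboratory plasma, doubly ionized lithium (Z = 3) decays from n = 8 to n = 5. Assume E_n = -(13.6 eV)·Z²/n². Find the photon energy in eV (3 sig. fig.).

2.98 eV

The Bohr energies scale as Z², so for Z = 3: E_n = −122.4/n² eV.
E_8 = −122.4/64 = −1.913 eV and E_5 = −122.4/25 = −4.896 eV.
The photon energy is |E_8 − E_5| = 2.98 eV.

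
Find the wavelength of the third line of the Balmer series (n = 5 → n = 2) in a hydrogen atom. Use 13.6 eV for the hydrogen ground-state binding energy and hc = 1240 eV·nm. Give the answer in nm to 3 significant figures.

The Balmer series terminates on n_f = 2; the third line has n_i = 2+3 = 5.
ΔE = 13.60 × (1/2² − 1/5²) = 2.856 eV.
λ = 1240 / 2.856 = 434 nm.

434 nm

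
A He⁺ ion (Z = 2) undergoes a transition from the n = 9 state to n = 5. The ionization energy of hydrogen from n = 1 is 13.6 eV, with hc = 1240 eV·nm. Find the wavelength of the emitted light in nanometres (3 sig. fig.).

824 nm

For Z = 2 the level energies scale as Z², so the effective Rydberg energy is 13.6 × 4 = 54.40 eV.
ΔE = 54.40 × (1/5² − 1/9²) = 54.40 × 0.02765 = 1.504 eV.
λ = hc/ΔE = 1240 / 1.504 = 824 nm.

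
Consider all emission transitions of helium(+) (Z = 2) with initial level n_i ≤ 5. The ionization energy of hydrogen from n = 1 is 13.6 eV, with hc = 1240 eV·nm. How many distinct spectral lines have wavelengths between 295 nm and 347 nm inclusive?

1

Enumerate all n_i → n_f pairs with 1 ≤ n_f < n_i ≤ 5 and compute λ = 1240 / [13.6·4·(1/n_f² − 1/n_i²)].
Lines falling in [295, 347] nm: 5→3 (320.5 nm).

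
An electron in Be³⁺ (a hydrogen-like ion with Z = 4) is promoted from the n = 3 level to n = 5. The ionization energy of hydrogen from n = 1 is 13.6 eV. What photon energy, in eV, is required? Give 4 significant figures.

15.47 eV

The Bohr energies scale as Z², so for Z = 4: E_n = −217.6/n² eV.
E_5 = −217.6/25 = −8.704 eV and E_3 = −217.6/9 = −24.18 eV.
The photon energy is |E_5 − E_3| = 15.47 eV.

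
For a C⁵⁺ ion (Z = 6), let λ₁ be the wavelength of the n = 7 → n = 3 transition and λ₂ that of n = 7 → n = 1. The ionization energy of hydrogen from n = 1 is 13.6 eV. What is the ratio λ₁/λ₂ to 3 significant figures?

λ ∝ 1/ΔE ∝ 1/(1/n_f² − 1/n_i²), and the Z² and hc factors cancel in the ratio.
λ₁/λ₂ = (1/1² − 1/7²)/(1/3² − 1/7²) = 0.9796/0.09070 = 10.8.

10.8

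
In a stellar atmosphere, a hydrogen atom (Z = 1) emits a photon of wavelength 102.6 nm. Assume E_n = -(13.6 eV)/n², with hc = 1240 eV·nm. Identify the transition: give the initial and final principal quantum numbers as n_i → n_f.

n_i = 3, n_f = 1

The photon energy is ΔE = hc/λ = 1240 / 102.6 = 12.09 eV.
With Z = 1, ΔE = 13.60 × (1/n_f² − 1/n_i²), so 1/n_f² − 1/n_i² = 0.8887.
Trying n_f = 1 gives 1/n_i² = 0.1113, i.e. n_i ≈ 3; this pair matches.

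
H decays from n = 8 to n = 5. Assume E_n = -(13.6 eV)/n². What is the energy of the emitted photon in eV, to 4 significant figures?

0.3315 eV

E_8 = −13.60/64 = −0.2125 eV and E_5 = −13.60/25 = −0.5440 eV.
The photon energy is |E_8 − E_5| = 0.3315 eV.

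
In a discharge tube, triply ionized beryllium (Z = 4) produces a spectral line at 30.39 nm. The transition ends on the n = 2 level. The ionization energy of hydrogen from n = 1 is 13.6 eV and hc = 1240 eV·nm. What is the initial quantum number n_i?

The photon energy is ΔE = hc/λ = 1240 / 30.39 = 40.80 eV.
With Z = 4, ΔE = 217.6 × (1/n_f² − 1/n_i²), so 1/n_f² − 1/n_i² = 0.1875.
With n_f = 2: 1/n_i² = 1/4 − 0.1875 = 0.06249, so n_i ≈ 4.00.

n_i = 4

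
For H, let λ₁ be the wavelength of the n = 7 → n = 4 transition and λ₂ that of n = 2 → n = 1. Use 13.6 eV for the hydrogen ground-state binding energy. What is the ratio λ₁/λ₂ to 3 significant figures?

17.8

λ ∝ 1/ΔE ∝ 1/(1/n_f² − 1/n_i²), and the Z² and hc factors cancel in the ratio.
λ₁/λ₂ = (1/1² − 1/2²)/(1/4² − 1/7²) = 0.7500/0.04209 = 17.8.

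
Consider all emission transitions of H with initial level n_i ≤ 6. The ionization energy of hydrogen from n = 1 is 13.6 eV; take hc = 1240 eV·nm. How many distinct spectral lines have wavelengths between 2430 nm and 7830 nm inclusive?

Enumerate all n_i → n_f pairs with 1 ≤ n_f < n_i ≤ 6 and compute λ = 1240 / [13.6·1·(1/n_f² − 1/n_i²)].
Lines falling in [2430, 7830] nm: 6→4 (2626 nm), 5→4 (4052 nm), 6→5 (7460 nm).

3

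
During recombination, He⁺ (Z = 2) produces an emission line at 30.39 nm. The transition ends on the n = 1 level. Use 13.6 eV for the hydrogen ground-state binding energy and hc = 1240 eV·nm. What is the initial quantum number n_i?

The photon energy is ΔE = hc/λ = 1240 / 30.39 = 40.80 eV.
With Z = 2, ΔE = 54.40 × (1/n_f² − 1/n_i²), so 1/n_f² − 1/n_i² = 0.7501.
With n_f = 1: 1/n_i² = 1/1 − 0.7501 = 0.2499, so n_i ≈ 2.00.

n_i = 2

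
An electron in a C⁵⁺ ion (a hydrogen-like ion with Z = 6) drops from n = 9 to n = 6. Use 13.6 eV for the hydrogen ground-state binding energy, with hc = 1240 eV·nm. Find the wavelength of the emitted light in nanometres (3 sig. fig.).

For Z = 6 the level energies scale as Z², so the effective Rydberg energy is 13.6 × 36 = 489.6 eV.
ΔE = 489.6 × (1/6² − 1/9²) = 489.6 × 0.01543 = 7.556 eV.
λ = hc/ΔE = 1240 / 7.556 = 164 nm.

164 nm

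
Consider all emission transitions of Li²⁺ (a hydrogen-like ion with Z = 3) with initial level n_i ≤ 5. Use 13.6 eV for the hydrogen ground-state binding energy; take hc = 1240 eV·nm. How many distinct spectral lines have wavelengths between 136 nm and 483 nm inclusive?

Enumerate all n_i → n_f pairs with 1 ≤ n_f < n_i ≤ 5 and compute λ = 1240 / [13.6·9·(1/n_f² − 1/n_i²)].
Lines falling in [136, 483] nm: 5→3 (142.5 nm), 4→3 (208.4 nm), 5→4 (450.3 nm).

3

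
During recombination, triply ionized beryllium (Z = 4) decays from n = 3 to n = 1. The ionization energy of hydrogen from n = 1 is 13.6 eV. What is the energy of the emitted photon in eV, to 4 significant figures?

The Bohr energies scale as Z², so for Z = 4: E_n = −217.6/n² eV.
E_3 = −217.6/9 = −24.18 eV and E_1 = −217.6/1 = −217.6 eV.
The photon energy is |E_3 − E_1| = 193.4 eV.

193.4 eV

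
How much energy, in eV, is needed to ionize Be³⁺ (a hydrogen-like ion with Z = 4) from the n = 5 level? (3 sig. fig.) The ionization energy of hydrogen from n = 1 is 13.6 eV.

E_n = −13.6 Z²/n² = −217.6/n² eV for Z = 4.
E_5 = −217.6/25 = −8.70 eV, so ionization (to E = 0) requires 8.70 eV.

8.70 eV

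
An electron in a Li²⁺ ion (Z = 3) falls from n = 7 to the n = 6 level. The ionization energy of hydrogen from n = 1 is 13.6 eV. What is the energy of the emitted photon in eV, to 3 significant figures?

0.902 eV

The Bohr energies scale as Z², so for Z = 3: E_n = −122.4/n² eV.
E_7 = −122.4/49 = −2.498 eV and E_6 = −122.4/36 = −3.400 eV.
The photon energy is |E_7 − E_6| = 0.902 eV.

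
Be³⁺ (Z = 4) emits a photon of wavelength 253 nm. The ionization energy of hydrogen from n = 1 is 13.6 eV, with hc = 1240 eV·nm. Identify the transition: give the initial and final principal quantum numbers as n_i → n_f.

n_i = 5, n_f = 4

The photon energy is ΔE = hc/λ = 1240 / 253 = 4.901 eV.
With Z = 4, ΔE = 217.6 × (1/n_f² − 1/n_i²), so 1/n_f² − 1/n_i² = 0.02252.
Trying n_f = 4 gives 1/n_i² = 0.03998, i.e. n_i ≈ 5; this pair matches.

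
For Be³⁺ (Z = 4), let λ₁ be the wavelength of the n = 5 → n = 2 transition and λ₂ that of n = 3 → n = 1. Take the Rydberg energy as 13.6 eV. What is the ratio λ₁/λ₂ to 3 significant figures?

λ ∝ 1/ΔE ∝ 1/(1/n_f² − 1/n_i²), and the Z² and hc factors cancel in the ratio.
λ₁/λ₂ = (1/1² − 1/3²)/(1/2² − 1/5²) = 0.8889/0.2100 = 4.23.

4.23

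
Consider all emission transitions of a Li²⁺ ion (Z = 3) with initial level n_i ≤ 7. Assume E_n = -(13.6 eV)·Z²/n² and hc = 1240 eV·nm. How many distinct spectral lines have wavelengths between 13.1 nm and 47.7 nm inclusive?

3

Enumerate all n_i → n_f pairs with 1 ≤ n_f < n_i ≤ 7 and compute λ = 1240 / [13.6·9·(1/n_f² − 1/n_i²)].
Lines falling in [13.1, 47.7] nm: 2→1 (13.51 nm), 7→2 (44.12 nm), 6→2 (45.59 nm).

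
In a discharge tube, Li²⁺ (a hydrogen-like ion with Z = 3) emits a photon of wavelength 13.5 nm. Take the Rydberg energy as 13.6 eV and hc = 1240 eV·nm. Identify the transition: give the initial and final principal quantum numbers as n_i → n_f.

n_i = 2, n_f = 1

The photon energy is ΔE = hc/λ = 1240 / 13.5 = 91.85 eV.
With Z = 3, ΔE = 122.4 × (1/n_f² − 1/n_i²), so 1/n_f² − 1/n_i² = 0.7504.
Trying n_f = 1 gives 1/n_i² = 0.2496, i.e. n_i ≈ 2; this pair matches.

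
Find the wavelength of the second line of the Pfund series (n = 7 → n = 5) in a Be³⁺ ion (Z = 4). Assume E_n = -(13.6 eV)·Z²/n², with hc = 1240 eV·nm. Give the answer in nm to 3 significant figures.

291 nm

The Pfund series terminates on n_f = 5; the second line has n_i = 5+2 = 7.
ΔE = 217.6 × (1/5² − 1/7²) = 4.263 eV.
λ = 1240 / 4.263 = 291 nm.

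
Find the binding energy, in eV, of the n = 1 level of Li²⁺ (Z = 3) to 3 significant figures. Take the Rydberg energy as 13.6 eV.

122 eV

E_n = −13.6 Z²/n² = −122.4/n² eV for Z = 3.
E_1 = −122.4/1 = −122 eV, so ionization (to E = 0) requires 122 eV.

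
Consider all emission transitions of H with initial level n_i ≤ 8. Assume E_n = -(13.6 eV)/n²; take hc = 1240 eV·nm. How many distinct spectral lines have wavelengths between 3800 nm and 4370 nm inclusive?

Enumerate all n_i → n_f pairs with 1 ≤ n_f < n_i ≤ 8 and compute λ = 1240 / [13.6·1·(1/n_f² − 1/n_i²)].
Lines falling in [3800, 4370] nm: 5→4 (4052 nm).

1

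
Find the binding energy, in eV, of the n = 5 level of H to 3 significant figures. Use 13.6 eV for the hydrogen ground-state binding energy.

0.544 eV

E_5 = −13.60/25 = −0.544 eV, so ionization (to E = 0) requires 0.544 eV.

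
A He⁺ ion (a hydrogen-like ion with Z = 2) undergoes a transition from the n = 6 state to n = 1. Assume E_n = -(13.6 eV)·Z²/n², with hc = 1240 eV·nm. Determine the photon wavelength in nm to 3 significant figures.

23.4 nm

For Z = 2 the level energies scale as Z², so the effective Rydberg energy is 13.6 × 4 = 54.40 eV.
ΔE = 54.40 × (1/1² − 1/6²) = 54.40 × 0.9722 = 52.89 eV.
λ = hc/ΔE = 1240 / 52.89 = 23.4 nm.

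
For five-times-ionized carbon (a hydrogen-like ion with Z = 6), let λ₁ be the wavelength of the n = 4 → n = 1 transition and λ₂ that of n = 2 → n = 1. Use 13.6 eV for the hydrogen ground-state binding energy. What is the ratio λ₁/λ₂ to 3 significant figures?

λ ∝ 1/ΔE ∝ 1/(1/n_f² − 1/n_i²), and the Z² and hc factors cancel in the ratio.
λ₁/λ₂ = (1/1² − 1/2²)/(1/1² − 1/4²) = 0.7500/0.9375 = 0.800.

0.800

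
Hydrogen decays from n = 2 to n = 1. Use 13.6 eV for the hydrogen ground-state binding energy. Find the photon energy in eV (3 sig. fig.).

10.2 eV

E_2 = −13.60/4 = −3.400 eV and E_1 = −13.60/1 = −13.60 eV.
The photon energy is |E_2 − E_1| = 10.2 eV.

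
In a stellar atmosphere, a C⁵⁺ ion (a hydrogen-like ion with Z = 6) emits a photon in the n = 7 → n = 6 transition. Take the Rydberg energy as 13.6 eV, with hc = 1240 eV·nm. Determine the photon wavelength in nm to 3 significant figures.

344 nm

For Z = 6 the level energies scale as Z², so the effective Rydberg energy is 13.6 × 36 = 489.6 eV.
ΔE = 489.6 × (1/6² − 1/7²) = 489.6 × 0.007370 = 3.608 eV.
λ = hc/ΔE = 1240 / 3.608 = 344 nm.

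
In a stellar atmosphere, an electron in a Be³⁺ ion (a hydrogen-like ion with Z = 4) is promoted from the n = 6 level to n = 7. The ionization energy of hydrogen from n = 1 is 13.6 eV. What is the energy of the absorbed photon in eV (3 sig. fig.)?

The Bohr energies scale as Z², so for Z = 4: E_n = −217.6/n² eV.
E_7 = −217.6/49 = −4.441 eV and E_6 = −217.6/36 = −6.044 eV.
The photon energy is |E_7 − E_6| = 1.60 eV.

1.60 eV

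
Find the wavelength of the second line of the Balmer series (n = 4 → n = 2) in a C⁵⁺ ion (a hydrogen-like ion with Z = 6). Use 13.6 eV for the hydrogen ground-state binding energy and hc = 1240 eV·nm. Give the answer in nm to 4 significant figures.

13.51 nm

The Balmer series terminates on n_f = 2; the second line has n_i = 2+2 = 4.
ΔE = 489.6 × (1/2² − 1/4²) = 91.80 eV.
λ = 1240 / 91.80 = 13.51 nm.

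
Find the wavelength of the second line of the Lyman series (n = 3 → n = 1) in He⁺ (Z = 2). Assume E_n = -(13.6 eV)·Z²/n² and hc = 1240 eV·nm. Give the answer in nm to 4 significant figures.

25.64 nm

The Lyman series terminates on n_f = 1; the second line has n_i = 1+2 = 3.
ΔE = 54.40 × (1/1² − 1/3²) = 48.36 eV.
λ = 1240 / 48.36 = 25.64 nm.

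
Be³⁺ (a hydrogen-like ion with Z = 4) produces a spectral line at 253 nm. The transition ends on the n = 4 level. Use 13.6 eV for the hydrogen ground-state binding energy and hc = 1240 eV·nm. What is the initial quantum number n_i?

The photon energy is ΔE = hc/λ = 1240 / 253 = 4.901 eV.
With Z = 4, ΔE = 217.6 × (1/n_f² − 1/n_i²), so 1/n_f² − 1/n_i² = 0.02252.
With n_f = 4: 1/n_i² = 1/16 − 0.02252 = 0.03998, so n_i ≈ 5.00.

n_i = 5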